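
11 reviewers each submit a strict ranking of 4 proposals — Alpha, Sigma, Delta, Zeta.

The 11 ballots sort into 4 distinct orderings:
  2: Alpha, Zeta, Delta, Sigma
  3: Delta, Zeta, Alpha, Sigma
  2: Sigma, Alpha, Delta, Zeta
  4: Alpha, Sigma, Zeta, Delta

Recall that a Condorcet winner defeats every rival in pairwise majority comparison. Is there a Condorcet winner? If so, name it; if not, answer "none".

Alpha

Head-to-head results (11 reviewers):
Alpha vs Sigma: Alpha wins 9–2.
Alpha vs Delta: Alpha, 8–3.
Alpha vs Zeta: Alpha wins 8–3.
Sigma vs Delta: Sigma, 6–5.
Sigma–Zeta: Sigma 6–5.
Delta–Zeta: Zeta 6–5.
Alpha wins every pairwise contest, so Alpha is the Condorcet winner.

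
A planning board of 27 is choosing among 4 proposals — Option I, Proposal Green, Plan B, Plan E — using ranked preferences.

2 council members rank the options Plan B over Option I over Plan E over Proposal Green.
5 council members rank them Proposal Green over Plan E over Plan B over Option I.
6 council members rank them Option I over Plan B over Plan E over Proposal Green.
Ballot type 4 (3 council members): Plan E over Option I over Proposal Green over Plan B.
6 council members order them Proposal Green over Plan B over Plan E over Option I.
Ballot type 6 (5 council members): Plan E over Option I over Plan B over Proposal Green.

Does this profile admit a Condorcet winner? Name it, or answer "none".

Check each pair by majority over 27 ballots:
Option I–Proposal Green: Option I 16–11.
Option I vs Plan B: Option I preferred on 6+3+5 = 14 ballots; Option I wins 14–13.
Option I vs Plan E: 2+6 = 8 for Option I, 19 for Plan E — Plan E by 19–8.
Proposal Green vs Plan B: Proposal Green, 14–13.
Proposal Green vs Plan E: Proposal Green preferred on 5+6 = 11 ballots; Plan E wins 16–11.
Plan B vs Plan E: 14 to 13, Plan B.
Each option drops at least one matchup (Option I loses to Plan E; Proposal Green loses to Option I; Plan B loses to Option I; Plan E loses to Plan B); the cycle Option I beats Plan B beats Plan E beats Option I rules out a Condorcet winner.

none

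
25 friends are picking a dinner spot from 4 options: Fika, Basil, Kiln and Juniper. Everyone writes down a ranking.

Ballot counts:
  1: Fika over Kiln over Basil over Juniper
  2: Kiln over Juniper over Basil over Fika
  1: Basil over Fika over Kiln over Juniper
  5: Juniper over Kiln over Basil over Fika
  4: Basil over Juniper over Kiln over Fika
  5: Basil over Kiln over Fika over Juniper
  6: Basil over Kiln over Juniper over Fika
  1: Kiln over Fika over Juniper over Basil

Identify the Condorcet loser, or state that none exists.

Fika

Head-to-head results (25 friends):
Fika vs Basil: Fika preferred on 1+1 = 2 ballots; Basil wins 23–2.
Fika vs Kiln: Kiln, 23–2.
Fika vs Juniper: Juniper, 17–8.
Basil vs Kiln: 16 to 9, Basil.
Basil vs Juniper: Basil, 17–8.
Kiln vs Juniper: Kiln, 16–9.
Only Fika has no wins; Fika is the Condorcet loser.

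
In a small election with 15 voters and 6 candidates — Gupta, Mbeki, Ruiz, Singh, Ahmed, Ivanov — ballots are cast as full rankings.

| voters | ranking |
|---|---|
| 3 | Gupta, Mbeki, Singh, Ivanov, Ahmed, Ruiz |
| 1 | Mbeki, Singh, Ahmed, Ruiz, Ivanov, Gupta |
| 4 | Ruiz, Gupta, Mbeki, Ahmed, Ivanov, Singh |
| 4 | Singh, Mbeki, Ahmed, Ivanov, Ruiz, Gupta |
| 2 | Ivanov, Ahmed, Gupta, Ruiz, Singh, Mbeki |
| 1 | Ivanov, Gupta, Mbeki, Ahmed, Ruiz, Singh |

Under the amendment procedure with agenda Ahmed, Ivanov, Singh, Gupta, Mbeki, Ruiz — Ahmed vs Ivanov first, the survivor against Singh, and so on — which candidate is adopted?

Ruiz

Round 1: Ahmed vs Ivanov — 9–6, Ahmed advances.
Round 2: Ahmed vs Singh — 7–8, Singh advances.
Round 3: Singh vs Gupta — 5–10, Gupta advances.
Round 4: Gupta vs Mbeki — 10–5, Gupta advances.
Round 5: Gupta vs Ruiz — 6–9, Ruiz advances.
The agenda winner is Ruiz.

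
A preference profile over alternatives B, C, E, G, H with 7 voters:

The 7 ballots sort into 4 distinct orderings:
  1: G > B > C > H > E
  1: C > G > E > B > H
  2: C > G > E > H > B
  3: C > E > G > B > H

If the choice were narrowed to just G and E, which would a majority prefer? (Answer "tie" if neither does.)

Ballots ranking G above E: 1 + 1 + 2 = 4.
Ballots ranking E above G: 7 − 4 = 3.
G wins the head-to-head 4–3.

G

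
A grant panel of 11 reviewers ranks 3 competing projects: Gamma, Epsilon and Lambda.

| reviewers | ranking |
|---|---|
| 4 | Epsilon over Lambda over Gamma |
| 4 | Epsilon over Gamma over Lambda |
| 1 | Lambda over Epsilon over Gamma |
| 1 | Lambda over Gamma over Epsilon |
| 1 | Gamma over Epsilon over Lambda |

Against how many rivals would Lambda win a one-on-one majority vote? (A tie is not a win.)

Lambda against each rival (11 reviewers):
Lambda vs Gamma: Lambda preferred on 4+1+1 = 6 ballots; Lambda wins 6–5.
Lambda vs Epsilon: Epsilon wins 9–2.
Lambda beats Gamma; loses to Epsilon — 1 pairwise win.

1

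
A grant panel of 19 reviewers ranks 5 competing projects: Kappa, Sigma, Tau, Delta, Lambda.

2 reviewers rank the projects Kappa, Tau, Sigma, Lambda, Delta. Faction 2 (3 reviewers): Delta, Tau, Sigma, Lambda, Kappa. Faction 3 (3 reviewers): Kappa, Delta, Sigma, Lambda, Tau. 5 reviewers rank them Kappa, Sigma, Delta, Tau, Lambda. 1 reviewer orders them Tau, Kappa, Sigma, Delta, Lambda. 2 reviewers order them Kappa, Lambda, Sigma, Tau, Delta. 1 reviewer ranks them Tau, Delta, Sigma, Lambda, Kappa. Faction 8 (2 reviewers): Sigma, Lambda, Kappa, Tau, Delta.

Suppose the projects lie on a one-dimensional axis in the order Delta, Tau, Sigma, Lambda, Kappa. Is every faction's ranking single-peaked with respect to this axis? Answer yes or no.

no

Axis positions: Delta=1, Tau=2, Sigma=3, Lambda=4, Kappa=5.
Faction 1: ranking walks positions 5-2-3-4-1; Tau is ranked above Lambda even though Lambda lies between Tau and the peak Kappa on the axis — preferences dip and rise again. Not single-peaked.
Faction 2 (peak Delta at position 1): ranking walks positions 1-2-3-4-5, expanding outward from the peak — single-peaked.
Faction 3: ranking walks positions 5-1-3-4-2; Delta is ranked above Lambda even though Lambda lies between Delta and the peak Kappa on the axis — preferences dip and rise again. Not single-peaked.
Faction 4: ranking walks positions 5-3-1-2-4; Sigma is ranked above Lambda even though Lambda lies between Sigma and the peak Kappa on the axis — preferences dip and rise again. Not single-peaked.
Faction 5: ranking walks positions 2-5-3-1-4; Kappa is ranked above Sigma even though Sigma lies between Kappa and the peak Tau on the axis — preferences dip and rise again. Not single-peaked.
Faction 6 (peak Kappa at position 5): ranking walks positions 5-4-3-2-1, expanding outward from the peak — single-peaked.
Faction 7 (peak Tau at position 2): ranking walks positions 2-1-3-4-5, expanding outward from the peak — single-peaked.
Faction 8 (peak Sigma at position 3): ranking walks positions 3-4-5-2-1, expanding outward from the peak — single-peaked.
Faction 1 violates single-peakedness, so the profile is not single-peaked on this axis.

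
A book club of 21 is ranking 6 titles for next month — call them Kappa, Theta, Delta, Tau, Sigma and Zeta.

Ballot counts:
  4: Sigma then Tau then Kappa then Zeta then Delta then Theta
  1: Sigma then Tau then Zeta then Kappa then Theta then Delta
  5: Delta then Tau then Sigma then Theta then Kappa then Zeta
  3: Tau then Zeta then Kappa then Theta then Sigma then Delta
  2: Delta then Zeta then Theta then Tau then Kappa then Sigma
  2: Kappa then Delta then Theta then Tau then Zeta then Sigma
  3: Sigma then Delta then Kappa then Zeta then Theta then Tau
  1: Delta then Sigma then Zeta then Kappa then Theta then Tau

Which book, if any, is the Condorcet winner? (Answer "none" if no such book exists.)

none

Head-to-head results (21 members):
Kappa vs Theta: Kappa, 14–7.
Kappa vs Delta: 10 to 11, Delta.
Kappa vs Tau: 6 to 15, Tau.
Kappa vs Sigma: 3+2+2 = 7 for Kappa, 14 for Sigma — Sigma by 14–7.
Kappa vs Zeta: Kappa, 14–7.
Theta vs Delta: 1+3 = 4 for Theta, 17 for Delta — Delta by 17–4.
Theta vs Tau: Theta is ranked higher on 2+2+3+1 = 8 ballots, Tau on 13. Tau wins 13–8.
Theta vs Sigma: Sigma, 14–7.
Theta vs Zeta: Zeta wins 14–7.
Delta vs Tau: Delta wins 13–8.
Delta–Sigma: Sigma 11–10.
Delta vs Zeta: Delta wins 13–8.
Tau–Sigma: Tau 12–9.
Tau vs Zeta: 4+1+5+3+2 = 15 for Tau, 6 for Zeta — Tau by 15–6.
Sigma vs Zeta: 14 to 7, Sigma.
Every book loses at least once (Kappa loses to Delta; Theta loses to Kappa; Delta loses to Sigma; Tau loses to Delta; Sigma loses to Tau; Zeta loses to Kappa). The majority relation contains the cycle Delta > Tau > Sigma > Delta, so there is no Condorcet winner.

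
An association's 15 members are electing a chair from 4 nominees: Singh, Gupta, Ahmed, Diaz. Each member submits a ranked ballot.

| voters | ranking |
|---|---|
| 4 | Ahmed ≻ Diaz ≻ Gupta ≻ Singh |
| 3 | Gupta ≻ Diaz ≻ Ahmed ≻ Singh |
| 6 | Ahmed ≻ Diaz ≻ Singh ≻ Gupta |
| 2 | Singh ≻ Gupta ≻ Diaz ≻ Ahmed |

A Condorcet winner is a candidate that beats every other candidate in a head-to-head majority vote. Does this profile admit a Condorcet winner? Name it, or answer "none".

Ahmed

Pairwise majorities:
Singh vs Gupta: Singh wins 8–7.
Singh vs Ahmed: Ahmed wins 13–2.
Singh vs Diaz: Diaz, 13–2.
Gupta–Ahmed: Ahmed 10–5.
Gupta vs Diaz: Diaz wins 10–5.
Ahmed–Diaz: Ahmed 10–5.
Ahmed beats each of Singh, Gupta, Diaz — Ahmed is the Condorcet winner.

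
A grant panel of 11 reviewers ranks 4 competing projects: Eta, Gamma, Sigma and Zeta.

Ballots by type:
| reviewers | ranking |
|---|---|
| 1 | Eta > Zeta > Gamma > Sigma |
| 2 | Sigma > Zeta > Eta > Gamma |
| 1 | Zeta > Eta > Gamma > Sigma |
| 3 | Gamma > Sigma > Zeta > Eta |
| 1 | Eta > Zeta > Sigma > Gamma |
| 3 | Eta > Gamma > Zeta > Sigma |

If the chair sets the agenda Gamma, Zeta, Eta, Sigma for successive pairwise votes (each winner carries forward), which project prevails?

Round 1: Gamma vs Zeta — 6–5, Gamma advances.
Round 2: Gamma vs Eta — 3–8, Eta advances.
Round 3: Eta vs Sigma — 6–5, Eta advances.
Eta survives the agenda.

Eta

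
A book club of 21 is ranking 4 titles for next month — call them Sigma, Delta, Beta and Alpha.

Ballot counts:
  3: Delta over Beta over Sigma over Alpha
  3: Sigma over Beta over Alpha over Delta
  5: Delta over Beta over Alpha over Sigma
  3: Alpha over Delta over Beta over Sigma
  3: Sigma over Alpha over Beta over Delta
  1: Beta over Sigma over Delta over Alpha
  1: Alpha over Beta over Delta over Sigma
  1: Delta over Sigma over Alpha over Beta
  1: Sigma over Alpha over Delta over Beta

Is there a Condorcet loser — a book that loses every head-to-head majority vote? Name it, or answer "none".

Head-to-head results (21 members):
Sigma vs Delta: 3+3+1+1 = 8 for Sigma, 13 for Delta — Delta by 13–8.
Sigma vs Beta: 3+3+1+1 = 8 for Sigma, 13 for Beta — Beta by 13–8.
Sigma vs Alpha: Sigma is ranked higher on 3+3+3+1+1+1 = 12 ballots, Alpha on 9. Sigma wins 12–9.
Delta vs Beta: Delta wins 13–8.
Delta vs Alpha: 3+5+1+1 = 10 for Delta, 11 for Alpha — Alpha by 11–10.
Beta vs Alpha: Beta preferred on 3+3+5+1 = 12 ballots; Beta wins 12–9.
Every book wins at least one matchup (Sigma beats Alpha; Delta beats Sigma; Beta beats Sigma; Alpha beats Delta), so there is no Condorcet loser.

none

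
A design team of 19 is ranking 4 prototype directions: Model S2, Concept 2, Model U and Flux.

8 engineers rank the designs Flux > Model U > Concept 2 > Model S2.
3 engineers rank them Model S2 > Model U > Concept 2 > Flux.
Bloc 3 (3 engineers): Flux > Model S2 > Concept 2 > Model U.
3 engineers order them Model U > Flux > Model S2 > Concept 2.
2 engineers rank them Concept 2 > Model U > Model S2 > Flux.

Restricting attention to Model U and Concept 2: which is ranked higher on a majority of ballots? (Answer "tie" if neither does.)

Model U

Ballots ranking Model U above Concept 2: 8 + 3 + 3 = 14.
Ballots ranking Concept 2 above Model U: 19 − 14 = 5.
Model U wins the head-to-head 14–5.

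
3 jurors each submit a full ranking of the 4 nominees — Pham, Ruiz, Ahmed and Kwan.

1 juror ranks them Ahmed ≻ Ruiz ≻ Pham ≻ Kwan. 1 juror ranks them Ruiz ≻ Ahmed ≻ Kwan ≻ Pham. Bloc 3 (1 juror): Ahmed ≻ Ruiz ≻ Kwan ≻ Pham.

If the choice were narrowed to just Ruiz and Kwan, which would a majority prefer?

Ballots ranking Ruiz above Kwan: 1 + 1 + 1 = 3.
Ballots ranking Kwan above Ruiz: 3 − 3 = 0.
Ruiz wins the head-to-head 3–0.

Ruiz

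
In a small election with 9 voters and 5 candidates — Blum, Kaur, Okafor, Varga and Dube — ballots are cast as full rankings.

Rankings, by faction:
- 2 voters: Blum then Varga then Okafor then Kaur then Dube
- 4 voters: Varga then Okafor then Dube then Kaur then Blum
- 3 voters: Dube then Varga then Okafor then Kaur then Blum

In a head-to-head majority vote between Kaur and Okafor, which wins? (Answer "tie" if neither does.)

No ballot ranks Kaur above Okafor: 0.
Ballots ranking Okafor above Kaur: 9 − 0 = 9.
Okafor wins the head-to-head 9–0.

Okafor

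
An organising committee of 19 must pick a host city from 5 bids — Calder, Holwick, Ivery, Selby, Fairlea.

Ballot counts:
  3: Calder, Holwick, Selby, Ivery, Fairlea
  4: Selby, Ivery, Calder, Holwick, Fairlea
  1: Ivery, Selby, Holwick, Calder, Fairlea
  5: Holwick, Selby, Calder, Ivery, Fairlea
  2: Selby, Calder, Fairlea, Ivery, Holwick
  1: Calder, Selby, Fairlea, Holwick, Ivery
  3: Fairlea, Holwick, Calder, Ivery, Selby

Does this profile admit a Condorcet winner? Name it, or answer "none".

none

Check each pair by majority over 19 ballots:
Calder vs Holwick: Calder wins 10–9.
Calder vs Ivery: Calder, 14–5.
Calder–Selby: Selby 12–7.
Calder vs Fairlea: Calder, 16–3.
Holwick vs Ivery: Holwick, 12–7.
Holwick vs Selby: Holwick, 11–8.
Holwick vs Fairlea: Holwick wins 13–6.
Ivery–Selby: Selby 15–4.
Ivery vs Fairlea: Ivery wins 13–6.
Selby vs Fairlea: Selby wins 16–3.
No city is unbeaten: Calder loses to Selby; Holwick loses to Calder; Ivery loses to Calder; Selby loses to Holwick; Fairlea loses to Calder. In particular Calder > Holwick > Selby > Calder is a majority cycle — no Condorcet winner exists.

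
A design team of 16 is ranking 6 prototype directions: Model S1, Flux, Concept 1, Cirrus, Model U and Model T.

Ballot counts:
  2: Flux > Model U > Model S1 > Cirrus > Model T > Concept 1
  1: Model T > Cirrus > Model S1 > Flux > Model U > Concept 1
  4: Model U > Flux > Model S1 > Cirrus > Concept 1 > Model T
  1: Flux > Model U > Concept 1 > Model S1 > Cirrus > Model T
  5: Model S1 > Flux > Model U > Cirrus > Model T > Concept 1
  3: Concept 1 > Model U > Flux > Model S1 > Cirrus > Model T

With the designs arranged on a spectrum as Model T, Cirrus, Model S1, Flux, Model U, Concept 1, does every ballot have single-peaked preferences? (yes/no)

Axis positions: Model T=1, Cirrus=2, Model S1=3, Flux=4, Model U=5, Concept 1=6.
Ballot type 1 (peak Flux at position 4): ranking walks positions 4-5-3-2-1-6, expanding outward from the peak — single-peaked.
Ballot type 2 (peak Model T at position 1): ranking walks positions 1-2-3-4-5-6, expanding outward from the peak — single-peaked.
Ballot type 3 (peak Model U at position 5): ranking walks positions 5-4-3-2-6-1, expanding outward from the peak — single-peaked.
Ballot type 4 (peak Flux at position 4): ranking walks positions 4-5-6-3-2-1, expanding outward from the peak — single-peaked.
Ballot type 5 (peak Model S1 at position 3): ranking walks positions 3-4-5-2-1-6, expanding outward from the peak — single-peaked.
Ballot type 6 (peak Concept 1 at position 6): ranking walks positions 6-5-4-3-2-1, expanding outward from the peak — single-peaked.
Every ranking is single-peaked on this axis.

yes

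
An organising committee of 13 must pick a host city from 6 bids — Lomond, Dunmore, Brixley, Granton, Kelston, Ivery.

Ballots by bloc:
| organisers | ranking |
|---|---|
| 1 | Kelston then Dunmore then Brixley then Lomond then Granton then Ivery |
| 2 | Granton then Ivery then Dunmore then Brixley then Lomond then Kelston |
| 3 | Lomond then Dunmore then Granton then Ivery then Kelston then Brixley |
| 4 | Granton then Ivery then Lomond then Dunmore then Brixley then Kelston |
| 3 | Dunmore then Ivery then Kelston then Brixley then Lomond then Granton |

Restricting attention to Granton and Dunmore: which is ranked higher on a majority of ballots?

Dunmore

Ballots ranking Granton above Dunmore: 2 + 4 = 6.
Ballots ranking Dunmore above Granton: 13 − 6 = 7.
Dunmore wins the head-to-head 7–6.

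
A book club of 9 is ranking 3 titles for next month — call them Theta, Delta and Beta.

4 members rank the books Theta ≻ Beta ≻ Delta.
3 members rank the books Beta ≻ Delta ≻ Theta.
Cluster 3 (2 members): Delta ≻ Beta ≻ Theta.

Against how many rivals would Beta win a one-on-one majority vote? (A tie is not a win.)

2

Beta against each rival (9 members):
Beta vs Theta: Beta is ranked higher on 3+2 = 5 ballots, Theta on 4. Beta wins 5–4.
Beta vs Delta: Beta, 7–2.
Beta beats Theta, Delta — 2 pairwise wins.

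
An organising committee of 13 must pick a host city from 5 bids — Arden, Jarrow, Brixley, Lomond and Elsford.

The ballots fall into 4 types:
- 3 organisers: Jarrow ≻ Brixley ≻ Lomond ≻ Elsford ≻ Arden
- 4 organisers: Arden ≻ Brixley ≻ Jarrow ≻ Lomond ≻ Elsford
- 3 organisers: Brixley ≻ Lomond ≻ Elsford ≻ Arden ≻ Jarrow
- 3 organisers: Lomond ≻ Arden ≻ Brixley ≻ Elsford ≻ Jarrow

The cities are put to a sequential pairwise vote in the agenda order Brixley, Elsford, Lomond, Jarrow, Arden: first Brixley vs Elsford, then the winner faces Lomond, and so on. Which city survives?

Arden

Round 1: Brixley vs Elsford — 13–0, Brixley advances.
Round 2: Brixley vs Lomond — 10–3, Brixley advances.
Round 3: Brixley vs Jarrow — 10–3, Brixley advances.
Round 4: Brixley vs Arden — 6–7, Arden advances.
Arden survives the agenda.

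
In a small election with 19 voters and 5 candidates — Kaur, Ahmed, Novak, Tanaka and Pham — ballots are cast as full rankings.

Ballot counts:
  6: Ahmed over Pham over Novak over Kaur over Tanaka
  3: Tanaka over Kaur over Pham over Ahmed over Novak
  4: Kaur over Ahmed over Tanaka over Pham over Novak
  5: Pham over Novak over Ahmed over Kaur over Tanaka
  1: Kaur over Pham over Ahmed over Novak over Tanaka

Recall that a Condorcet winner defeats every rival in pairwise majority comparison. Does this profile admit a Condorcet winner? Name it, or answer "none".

Ahmed

Check each pair by majority over 19 ballots:
Kaur vs Ahmed: Ahmed wins 11–8.
Kaur–Novak: Novak 11–8.
Kaur vs Tanaka: Kaur, 16–3.
Kaur–Pham: Pham 11–8.
Ahmed vs Novak: Ahmed, 14–5.
Ahmed vs Tanaka: Ahmed wins 16–3.
Ahmed vs Pham: Ahmed, 10–9.
Novak vs Tanaka: Novak, 12–7.
Novak vs Pham: Pham, 19–0.
Tanaka vs Pham: Pham, 12–7.
Ahmed beats each of Kaur, Novak, Tanaka, Pham — Ahmed is the Condorcet winner.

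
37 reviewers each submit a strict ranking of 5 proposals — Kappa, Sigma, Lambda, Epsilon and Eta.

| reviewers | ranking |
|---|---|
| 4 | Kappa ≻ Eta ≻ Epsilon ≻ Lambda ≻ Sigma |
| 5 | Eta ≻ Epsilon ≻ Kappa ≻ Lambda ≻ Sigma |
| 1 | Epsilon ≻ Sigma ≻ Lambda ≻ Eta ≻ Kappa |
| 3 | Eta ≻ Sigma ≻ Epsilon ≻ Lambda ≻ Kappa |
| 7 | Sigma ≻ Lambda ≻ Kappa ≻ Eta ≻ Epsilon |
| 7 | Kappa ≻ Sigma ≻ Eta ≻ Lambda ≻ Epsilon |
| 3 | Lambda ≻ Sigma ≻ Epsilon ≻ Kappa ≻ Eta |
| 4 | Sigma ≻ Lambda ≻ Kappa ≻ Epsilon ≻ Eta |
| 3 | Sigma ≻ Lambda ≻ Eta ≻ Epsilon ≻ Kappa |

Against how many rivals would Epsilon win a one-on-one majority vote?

Epsilon against each rival (37 reviewers):
Epsilon vs Kappa: 15 to 22, Kappa.
Epsilon–Sigma: Sigma 27–10.
Epsilon vs Lambda: Lambda wins 24–13.
Epsilon vs Eta: Epsilon is ranked higher on 1+3+4 = 8 ballots, Eta on 29. Eta wins 29–8.
Epsilon beats no one; loses to Kappa, Sigma, Lambda, Eta — 0 pairwise wins.

0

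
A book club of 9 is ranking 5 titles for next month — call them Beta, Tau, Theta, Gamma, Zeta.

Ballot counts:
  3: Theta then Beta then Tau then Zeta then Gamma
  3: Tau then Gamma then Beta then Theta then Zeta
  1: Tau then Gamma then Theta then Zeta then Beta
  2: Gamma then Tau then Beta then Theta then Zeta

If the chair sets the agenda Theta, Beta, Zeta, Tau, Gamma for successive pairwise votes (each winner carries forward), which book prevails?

Tau

Round 1: Theta vs Beta — 4–5, Beta advances.
Round 2: Beta vs Zeta — 8–1, Beta advances.
Round 3: Beta vs Tau — 3–6, Tau advances.
Round 4: Tau vs Gamma — 7–2, Tau advances.
The agenda winner is Tau.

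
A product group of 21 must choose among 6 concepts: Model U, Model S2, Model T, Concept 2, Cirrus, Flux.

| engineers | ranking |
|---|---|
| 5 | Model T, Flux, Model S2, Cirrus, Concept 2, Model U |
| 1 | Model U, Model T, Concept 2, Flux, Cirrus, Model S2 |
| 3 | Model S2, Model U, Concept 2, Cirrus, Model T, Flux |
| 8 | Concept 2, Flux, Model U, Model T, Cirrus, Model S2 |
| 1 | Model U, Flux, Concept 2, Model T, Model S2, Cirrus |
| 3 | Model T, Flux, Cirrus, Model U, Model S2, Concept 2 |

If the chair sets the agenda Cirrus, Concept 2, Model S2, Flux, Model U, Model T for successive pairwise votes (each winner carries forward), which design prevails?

Round 1: Cirrus vs Concept 2 — 8–13, Concept 2 advances.
Round 2: Concept 2 vs Model S2 — 10–11, Model S2 advances.
Round 3: Model S2 vs Flux — 3–18, Flux advances.
Round 4: Flux vs Model U — 16–5, Flux advances.
Round 5: Flux vs Model T — 9–12, Model T advances.
The agenda winner is Model T.

Model T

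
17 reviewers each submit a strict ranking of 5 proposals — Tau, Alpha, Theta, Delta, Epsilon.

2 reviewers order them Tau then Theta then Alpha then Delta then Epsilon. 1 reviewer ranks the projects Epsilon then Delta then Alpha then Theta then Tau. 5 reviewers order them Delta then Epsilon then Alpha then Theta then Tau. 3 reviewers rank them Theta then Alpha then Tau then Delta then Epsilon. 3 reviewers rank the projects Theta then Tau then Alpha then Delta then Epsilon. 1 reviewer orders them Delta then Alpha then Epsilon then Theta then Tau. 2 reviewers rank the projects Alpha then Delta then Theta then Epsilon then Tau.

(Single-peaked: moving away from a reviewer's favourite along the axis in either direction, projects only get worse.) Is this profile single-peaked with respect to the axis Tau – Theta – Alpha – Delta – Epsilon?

yes

Axis positions: Tau=1, Theta=2, Alpha=3, Delta=4, Epsilon=5.
Type 1 (peak Tau at position 1): ranking walks positions 1-2-3-4-5, expanding outward from the peak — single-peaked.
Type 2 (peak Epsilon at position 5): ranking walks positions 5-4-3-2-1, expanding outward from the peak — single-peaked.
Type 3 (peak Delta at position 4): ranking walks positions 4-5-3-2-1, expanding outward from the peak — single-peaked.
Type 4 (peak Theta at position 2): ranking walks positions 2-3-1-4-5, expanding outward from the peak — single-peaked.
Type 5 (peak Theta at position 2): ranking walks positions 2-1-3-4-5, expanding outward from the peak — single-peaked.
Type 6 (peak Delta at position 4): ranking walks positions 4-3-5-2-1, expanding outward from the peak — single-peaked.
Type 7 (peak Alpha at position 3): ranking walks positions 3-4-2-5-1, expanding outward from the peak — single-peaked.
Every ranking is single-peaked on this axis.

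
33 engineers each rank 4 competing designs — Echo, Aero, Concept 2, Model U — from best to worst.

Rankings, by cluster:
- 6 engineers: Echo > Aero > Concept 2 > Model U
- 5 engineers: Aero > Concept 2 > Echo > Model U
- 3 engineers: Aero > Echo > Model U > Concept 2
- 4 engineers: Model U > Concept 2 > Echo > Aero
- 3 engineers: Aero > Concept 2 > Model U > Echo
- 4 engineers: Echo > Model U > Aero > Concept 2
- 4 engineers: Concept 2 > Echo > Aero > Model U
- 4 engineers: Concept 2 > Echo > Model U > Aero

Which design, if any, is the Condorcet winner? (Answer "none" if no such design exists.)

Head-to-head results (33 engineers):
Echo vs Aero: Echo, 22–11.
Echo vs Concept 2: Concept 2 wins 20–13.
Echo vs Model U: Echo preferred on 6+5+3+4+4+4 = 26 ballots; Echo wins 26–7.
Aero vs Concept 2: Aero wins 21–12.
Aero–Model U: Aero 21–12.
Concept 2 vs Model U: 22 to 11, Concept 2.
Every design loses at least once (Echo loses to Concept 2; Aero loses to Echo; Concept 2 loses to Aero; Model U loses to Echo). The majority relation contains the cycle Echo > Aero > Concept 2 > Echo, so there is no Condorcet winner.

none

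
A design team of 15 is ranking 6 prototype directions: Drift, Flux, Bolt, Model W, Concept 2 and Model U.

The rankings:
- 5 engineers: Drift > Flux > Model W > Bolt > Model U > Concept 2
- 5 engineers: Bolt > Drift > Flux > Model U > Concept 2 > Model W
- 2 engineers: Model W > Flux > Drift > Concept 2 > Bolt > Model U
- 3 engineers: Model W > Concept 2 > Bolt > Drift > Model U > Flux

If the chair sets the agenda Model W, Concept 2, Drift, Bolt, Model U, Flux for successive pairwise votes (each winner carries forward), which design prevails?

Round 1: Model W vs Concept 2 — 10–5, Model W advances.
Round 2: Model W vs Drift — 5–10, Drift advances.
Round 3: Drift vs Bolt — 7–8, Bolt advances.
Round 4: Bolt vs Model U — 15–0, Bolt advances.
Round 5: Bolt vs Flux — 8–7, Bolt advances.
The agenda winner is Bolt.

Bolt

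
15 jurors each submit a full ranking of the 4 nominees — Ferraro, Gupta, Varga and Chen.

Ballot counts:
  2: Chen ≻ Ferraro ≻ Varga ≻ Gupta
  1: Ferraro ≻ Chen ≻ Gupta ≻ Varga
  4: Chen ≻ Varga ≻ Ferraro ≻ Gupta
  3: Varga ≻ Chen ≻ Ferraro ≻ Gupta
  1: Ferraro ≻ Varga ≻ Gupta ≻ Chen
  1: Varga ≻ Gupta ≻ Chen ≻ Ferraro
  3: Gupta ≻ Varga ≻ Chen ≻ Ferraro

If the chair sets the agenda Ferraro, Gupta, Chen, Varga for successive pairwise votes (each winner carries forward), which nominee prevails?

Round 1: Ferraro vs Gupta — 11–4, Ferraro advances.
Round 2: Ferraro vs Chen — 2–13, Chen advances.
Round 3: Chen vs Varga — 7–8, Varga advances.
The agenda winner is Varga.

Varga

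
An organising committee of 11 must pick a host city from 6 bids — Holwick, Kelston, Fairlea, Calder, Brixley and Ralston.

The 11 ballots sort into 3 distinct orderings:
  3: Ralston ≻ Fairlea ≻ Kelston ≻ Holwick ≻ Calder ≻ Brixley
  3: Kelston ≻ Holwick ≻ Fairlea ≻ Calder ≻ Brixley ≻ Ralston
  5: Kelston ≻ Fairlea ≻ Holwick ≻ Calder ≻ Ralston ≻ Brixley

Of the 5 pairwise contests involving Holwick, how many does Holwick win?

Holwick against each rival (11 organisers):
Holwick–Kelston: Kelston 11–0.
Holwick vs Fairlea: 3 for Holwick, 8 for Fairlea — Fairlea by 8–3.
Holwick vs Calder: Holwick wins 11–0.
Holwick–Brixley: Holwick 11–0.
Holwick vs Ralston: Holwick is ranked higher on 3+5 = 8 ballots, Ralston on 3. Holwick wins 8–3.
Holwick beats Calder, Brixley, Ralston; loses to Kelston, Fairlea — 3 pairwise wins.

3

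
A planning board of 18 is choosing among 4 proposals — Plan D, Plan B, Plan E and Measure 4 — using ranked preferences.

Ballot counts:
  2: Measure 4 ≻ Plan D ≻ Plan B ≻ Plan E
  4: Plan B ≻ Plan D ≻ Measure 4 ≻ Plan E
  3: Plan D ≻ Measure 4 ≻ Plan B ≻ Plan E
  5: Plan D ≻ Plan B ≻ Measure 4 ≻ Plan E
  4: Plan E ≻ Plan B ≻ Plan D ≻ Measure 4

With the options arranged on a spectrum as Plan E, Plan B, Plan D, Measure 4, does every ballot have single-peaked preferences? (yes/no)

Axis positions: Plan E=1, Plan B=2, Plan D=3, Measure 4=4.
Group 1 (peak Measure 4 at position 4): ranking walks positions 4-3-2-1, expanding outward from the peak — single-peaked.
Group 2 (peak Plan B at position 2): ranking walks positions 2-3-4-1, expanding outward from the peak — single-peaked.
Group 3 (peak Plan D at position 3): ranking walks positions 3-4-2-1, expanding outward from the peak — single-peaked.
Group 4 (peak Plan D at position 3): ranking walks positions 3-2-4-1, expanding outward from the peak — single-peaked.
Group 5 (peak Plan E at position 1): ranking walks positions 1-2-3-4, expanding outward from the peak — single-peaked.
Every ranking is single-peaked on this axis.

yes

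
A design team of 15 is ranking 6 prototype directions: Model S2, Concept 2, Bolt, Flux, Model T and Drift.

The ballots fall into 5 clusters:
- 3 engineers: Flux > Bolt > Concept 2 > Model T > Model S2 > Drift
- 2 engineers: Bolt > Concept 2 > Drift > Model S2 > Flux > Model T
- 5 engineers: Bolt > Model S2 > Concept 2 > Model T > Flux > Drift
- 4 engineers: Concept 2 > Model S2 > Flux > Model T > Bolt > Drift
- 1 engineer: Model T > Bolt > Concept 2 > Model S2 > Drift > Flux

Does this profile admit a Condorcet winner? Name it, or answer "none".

Bolt

Pairwise majorities:
Model S2–Concept 2: Concept 2 10–5.
Model S2 vs Bolt: Model S2 is ranked higher on 4 ballots, Bolt on 11. Bolt wins 11–4.
Model S2 vs Flux: Model S2 wins 12–3.
Model S2 vs Model T: Model S2, 11–4.
Model S2 vs Drift: Model S2 is ranked higher on 3+5+4+1 = 13 ballots, Drift on 2. Model S2 wins 13–2.
Concept 2 vs Bolt: 4 to 11, Bolt.
Concept 2 vs Flux: Concept 2 is ranked higher on 2+5+4+1 = 12 ballots, Flux on 3. Concept 2 wins 12–3.
Concept 2 vs Model T: Concept 2 wins 14–1.
Concept 2 vs Drift: Concept 2 wins 15–0.
Bolt vs Flux: Bolt is ranked higher on 2+5+1 = 8 ballots, Flux on 7. Bolt wins 8–7.
Bolt vs Model T: Bolt preferred on 3+2+5 = 10 ballots; Bolt wins 10–5.
Bolt vs Drift: Bolt preferred on 3+2+5+4+1 = 15 ballots; Bolt wins 15–0.
Flux vs Model T: Flux is ranked higher on 3+2+4 = 9 ballots, Model T on 6. Flux wins 9–6.
Flux vs Drift: 3+5+4 = 12 for Flux, 3 for Drift — Flux by 12–3.
Model T vs Drift: 13 to 2, Model T.
Only Bolt has no losses; Bolt is the Condorcet winner.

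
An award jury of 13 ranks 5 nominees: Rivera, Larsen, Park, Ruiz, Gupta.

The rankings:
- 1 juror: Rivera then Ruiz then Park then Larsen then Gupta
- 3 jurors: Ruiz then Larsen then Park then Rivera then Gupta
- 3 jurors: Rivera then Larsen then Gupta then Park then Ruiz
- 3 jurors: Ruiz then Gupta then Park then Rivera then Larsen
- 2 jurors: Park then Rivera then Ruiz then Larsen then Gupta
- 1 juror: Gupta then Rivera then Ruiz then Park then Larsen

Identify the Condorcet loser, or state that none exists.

Head-to-head results (13 jurors):
Rivera vs Larsen: Rivera preferred on 1+3+3+2+1 = 10 ballots; Rivera wins 10–3.
Rivera vs Park: Rivera is ranked higher on 1+3+1 = 5 ballots, Park on 8. Park wins 8–5.
Rivera vs Ruiz: Rivera is ranked higher on 1+3+2+1 = 7 ballots, Ruiz on 6. Rivera wins 7–6.
Rivera vs Gupta: Rivera wins 9–4.
Larsen vs Park: 6 to 7, Park.
Larsen vs Ruiz: 3 to 10, Ruiz.
Larsen–Gupta: Larsen 9–4.
Park vs Ruiz: Ruiz wins 8–5.
Park–Gupta: Gupta 7–6.
Ruiz vs Gupta: Ruiz preferred on 1+3+3+2 = 9 ballots; Ruiz wins 9–4.
No nominee is winless: Rivera beats Larsen; Larsen beats Gupta; Park beats Rivera; Ruiz beats Larsen; Gupta beats Park. There is no Condorcet loser.

none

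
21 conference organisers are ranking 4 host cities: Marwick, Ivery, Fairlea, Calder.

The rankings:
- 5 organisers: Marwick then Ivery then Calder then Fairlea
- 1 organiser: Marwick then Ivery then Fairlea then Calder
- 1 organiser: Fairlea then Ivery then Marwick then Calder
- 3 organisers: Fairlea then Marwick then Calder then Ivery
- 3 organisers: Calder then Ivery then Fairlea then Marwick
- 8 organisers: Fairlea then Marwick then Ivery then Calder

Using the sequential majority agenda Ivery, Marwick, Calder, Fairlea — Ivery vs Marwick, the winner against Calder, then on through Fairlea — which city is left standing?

Fairlea

Round 1: Ivery vs Marwick — 4–17, Marwick advances.
Round 2: Marwick vs Calder — 18–3, Marwick advances.
Round 3: Marwick vs Fairlea — 6–15, Fairlea advances.
The agenda winner is Fairlea.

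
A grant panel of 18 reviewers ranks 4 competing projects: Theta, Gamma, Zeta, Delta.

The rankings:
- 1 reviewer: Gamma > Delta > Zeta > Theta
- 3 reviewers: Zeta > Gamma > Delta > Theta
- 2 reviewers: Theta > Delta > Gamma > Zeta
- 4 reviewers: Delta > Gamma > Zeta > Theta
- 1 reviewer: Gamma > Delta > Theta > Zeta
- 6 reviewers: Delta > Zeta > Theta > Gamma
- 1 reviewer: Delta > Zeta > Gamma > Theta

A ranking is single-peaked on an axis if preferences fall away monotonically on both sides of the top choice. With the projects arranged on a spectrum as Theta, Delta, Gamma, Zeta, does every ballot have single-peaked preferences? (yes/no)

Axis positions: Theta=1, Delta=2, Gamma=3, Zeta=4.
Ballot type 1 (peak Gamma at position 3): ranking walks positions 3-2-4-1, expanding outward from the peak — single-peaked.
Ballot type 2 (peak Zeta at position 4): ranking walks positions 4-3-2-1, expanding outward from the peak — single-peaked.
Ballot type 3 (peak Theta at position 1): ranking walks positions 1-2-3-4, expanding outward from the peak — single-peaked.
Ballot type 4 (peak Delta at position 2): ranking walks positions 2-3-4-1, expanding outward from the peak — single-peaked.
Ballot type 5 (peak Gamma at position 3): ranking walks positions 3-2-1-4, expanding outward from the peak — single-peaked.
Ballot type 6: ranking walks positions 2-4-1-3; Zeta is ranked above Gamma even though Gamma lies between Zeta and the peak Delta on the axis — preferences dip and rise again. Not single-peaked.
Ballot type 7: ranking walks positions 2-4-3-1; Zeta is ranked above Gamma even though Gamma lies between Zeta and the peak Delta on the axis — preferences dip and rise again. Not single-peaked.
Ballot type 6 violates single-peakedness, so the profile is not single-peaked on this axis.

no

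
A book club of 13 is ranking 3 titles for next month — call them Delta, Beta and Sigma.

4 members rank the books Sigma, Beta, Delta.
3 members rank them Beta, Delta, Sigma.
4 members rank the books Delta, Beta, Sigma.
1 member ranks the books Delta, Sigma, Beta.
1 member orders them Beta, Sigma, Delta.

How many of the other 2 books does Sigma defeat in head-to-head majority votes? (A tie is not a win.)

Sigma against each rival (13 members):
Sigma vs Delta: Delta wins 8–5.
Sigma vs Beta: Beta, 8–5.
Sigma beats no one; loses to Delta, Beta — 0 pairwise wins.

0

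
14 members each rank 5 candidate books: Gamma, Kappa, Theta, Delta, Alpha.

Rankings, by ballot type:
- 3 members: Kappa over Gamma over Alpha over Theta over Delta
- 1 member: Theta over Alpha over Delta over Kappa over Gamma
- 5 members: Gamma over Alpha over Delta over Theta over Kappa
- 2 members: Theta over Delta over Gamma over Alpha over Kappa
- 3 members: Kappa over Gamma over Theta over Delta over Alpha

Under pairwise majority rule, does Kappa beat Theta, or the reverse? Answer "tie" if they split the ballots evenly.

Ballots ranking Kappa above Theta: 3 + 3 = 6.
Ballots ranking Theta above Kappa: 14 − 6 = 8.
Theta wins the head-to-head 8–6.

Theta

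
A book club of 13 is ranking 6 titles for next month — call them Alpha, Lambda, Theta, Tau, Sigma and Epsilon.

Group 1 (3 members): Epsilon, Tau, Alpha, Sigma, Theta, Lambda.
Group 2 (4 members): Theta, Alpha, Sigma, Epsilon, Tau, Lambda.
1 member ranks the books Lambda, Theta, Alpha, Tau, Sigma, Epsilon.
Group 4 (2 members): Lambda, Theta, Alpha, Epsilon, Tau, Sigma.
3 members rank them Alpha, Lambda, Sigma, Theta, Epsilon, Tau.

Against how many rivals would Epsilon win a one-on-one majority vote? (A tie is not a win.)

Epsilon against each rival (13 members):
Epsilon vs Alpha: 3 to 10, Alpha.
Epsilon vs Lambda: Epsilon wins 7–6.
Epsilon vs Theta: 3 for Epsilon, 10 for Theta — Theta by 10–3.
Epsilon vs Tau: 12 to 1, Epsilon.
Epsilon vs Sigma: Epsilon is ranked higher on 3+2 = 5 ballots, Sigma on 8. Sigma wins 8–5.
Epsilon beats Lambda, Tau; loses to Alpha, Theta, Sigma — 2 pairwise wins.

2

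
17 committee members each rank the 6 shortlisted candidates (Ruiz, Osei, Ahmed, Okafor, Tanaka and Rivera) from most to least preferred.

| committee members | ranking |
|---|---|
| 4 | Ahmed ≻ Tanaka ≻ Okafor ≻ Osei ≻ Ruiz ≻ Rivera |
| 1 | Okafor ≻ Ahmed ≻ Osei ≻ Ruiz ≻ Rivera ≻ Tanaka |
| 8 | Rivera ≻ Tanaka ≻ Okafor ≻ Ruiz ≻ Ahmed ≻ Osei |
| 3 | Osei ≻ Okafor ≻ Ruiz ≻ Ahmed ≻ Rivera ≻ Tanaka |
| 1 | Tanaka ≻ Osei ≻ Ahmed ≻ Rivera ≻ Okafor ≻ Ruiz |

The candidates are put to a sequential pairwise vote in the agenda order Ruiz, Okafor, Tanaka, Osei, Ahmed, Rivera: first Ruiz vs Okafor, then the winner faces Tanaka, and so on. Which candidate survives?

Round 1: Ruiz vs Okafor — 0–17, Okafor advances.
Round 2: Okafor vs Tanaka — 4–13, Tanaka advances.
Round 3: Tanaka vs Osei — 13–4, Tanaka advances.
Round 4: Tanaka vs Ahmed — 9–8, Tanaka advances.
Round 5: Tanaka vs Rivera — 5–12, Rivera advances.
The agenda winner is Rivera.

Rivera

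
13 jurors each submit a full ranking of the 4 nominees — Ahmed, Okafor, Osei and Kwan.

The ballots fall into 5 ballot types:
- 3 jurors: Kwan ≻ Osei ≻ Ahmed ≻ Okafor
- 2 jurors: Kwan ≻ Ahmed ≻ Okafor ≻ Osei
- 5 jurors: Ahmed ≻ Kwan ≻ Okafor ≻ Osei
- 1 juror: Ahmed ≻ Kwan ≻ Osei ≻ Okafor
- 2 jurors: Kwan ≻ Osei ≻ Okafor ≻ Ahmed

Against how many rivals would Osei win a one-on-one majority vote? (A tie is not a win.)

Osei against each rival (13 jurors):
Osei–Ahmed: Ahmed 8–5.
Osei vs Okafor: 3+1+2 = 6 for Osei, 7 for Okafor — Okafor by 7–6.
Osei vs Kwan: Kwan wins 13–0.
Osei beats no one; loses to Ahmed, Okafor, Kwan — 0 pairwise wins.

0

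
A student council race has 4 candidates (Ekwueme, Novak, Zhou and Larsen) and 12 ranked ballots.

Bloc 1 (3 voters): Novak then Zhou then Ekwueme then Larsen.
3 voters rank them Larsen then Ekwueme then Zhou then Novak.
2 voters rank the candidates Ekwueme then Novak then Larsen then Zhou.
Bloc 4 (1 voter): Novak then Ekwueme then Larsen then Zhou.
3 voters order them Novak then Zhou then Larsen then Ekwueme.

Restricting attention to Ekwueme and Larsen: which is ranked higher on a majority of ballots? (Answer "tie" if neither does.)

tie

Ballots ranking Ekwueme above Larsen: 3 + 2 + 1 = 6.
Ballots ranking Larsen above Ekwueme: 12 − 6 = 6.
6–6: the pair ties.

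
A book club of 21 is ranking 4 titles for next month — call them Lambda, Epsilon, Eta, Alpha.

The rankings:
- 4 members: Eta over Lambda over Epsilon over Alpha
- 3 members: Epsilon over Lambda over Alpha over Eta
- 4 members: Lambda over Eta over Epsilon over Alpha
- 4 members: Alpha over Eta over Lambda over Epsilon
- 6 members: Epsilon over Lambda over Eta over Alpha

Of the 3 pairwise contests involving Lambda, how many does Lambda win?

Lambda against each rival (21 members):
Lambda vs Epsilon: 4+4+4 = 12 for Lambda, 9 for Epsilon — Lambda by 12–9.
Lambda vs Eta: Lambda wins 13–8.
Lambda vs Alpha: Lambda is ranked higher on 4+3+4+6 = 17 ballots, Alpha on 4. Lambda wins 17–4.
Lambda beats Epsilon, Eta, Alpha — 3 pairwise wins.

3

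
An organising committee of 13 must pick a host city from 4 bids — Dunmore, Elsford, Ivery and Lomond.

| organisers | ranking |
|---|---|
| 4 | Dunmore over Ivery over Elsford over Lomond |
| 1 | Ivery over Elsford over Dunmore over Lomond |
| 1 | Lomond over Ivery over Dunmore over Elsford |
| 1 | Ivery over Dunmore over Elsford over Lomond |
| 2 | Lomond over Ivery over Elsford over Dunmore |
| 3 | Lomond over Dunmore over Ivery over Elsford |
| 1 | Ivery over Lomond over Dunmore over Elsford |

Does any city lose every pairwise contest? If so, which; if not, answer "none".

Elsford

Pairwise majorities:
Dunmore vs Elsford: Dunmore wins 10–3.
Dunmore vs Ivery: Dunmore, 7–6.
Dunmore vs Lomond: Lomond, 7–6.
Elsford–Ivery: Ivery 13–0.
Elsford–Lomond: Lomond 7–6.
Ivery vs Lomond: Ivery wins 7–6.
Elsford is beaten in every head-to-head and is the Condorcet loser.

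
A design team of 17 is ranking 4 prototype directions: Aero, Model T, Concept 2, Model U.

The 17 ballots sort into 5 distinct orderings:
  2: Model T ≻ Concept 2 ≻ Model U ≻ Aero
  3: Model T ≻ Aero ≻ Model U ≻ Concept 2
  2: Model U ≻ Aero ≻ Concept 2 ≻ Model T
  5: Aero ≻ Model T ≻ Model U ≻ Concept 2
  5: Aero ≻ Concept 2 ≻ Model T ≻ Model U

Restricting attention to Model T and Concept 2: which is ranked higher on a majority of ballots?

Ballots ranking Model T above Concept 2: 2 + 3 + 5 = 10.
Ballots ranking Concept 2 above Model T: 17 − 10 = 7.
Model T wins the head-to-head 10–7.

Model T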